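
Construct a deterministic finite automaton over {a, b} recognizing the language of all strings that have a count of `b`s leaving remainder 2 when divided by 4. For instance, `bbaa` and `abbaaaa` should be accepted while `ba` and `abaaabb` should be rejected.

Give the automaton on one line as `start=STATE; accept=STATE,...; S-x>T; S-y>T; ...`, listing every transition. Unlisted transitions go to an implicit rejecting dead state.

start=s0; accept=s2; s0-a>s0; s0-b>s1; s1-a>s1; s1-b>s2; s2-a>s2; s2-b>s3; s3-a>s3; s3-b>s0

The only thing that matters is how many `b`s have appeared, reduced mod 4. Use one state per residue: s0 for 0, …, s3 for 3. Reading `b` moves to the next residue; anything else stays put. s2 is accepting.
With 4 states:
        a   b  
>  s0   s0  s1 
   s1   s1  s2 
 * s2   s2  s3 
   s3   s3  s0 
(> = start, * = accepting)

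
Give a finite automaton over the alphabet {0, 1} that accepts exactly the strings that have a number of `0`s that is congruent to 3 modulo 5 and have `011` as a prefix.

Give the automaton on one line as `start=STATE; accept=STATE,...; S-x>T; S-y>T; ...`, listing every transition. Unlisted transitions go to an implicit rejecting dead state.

Run two small machines in parallel and take their product. The first has 5 states tracking the count of `0`s modulo 5; the second has 5 states tracking whether the input so far still matches the prefix `011`. A product state is a pair (one from each), accepting exactly when both do.
          0    1  
>  s0     s1   s2 
   s1     s3   s4 
   s2     s5   s2 
   s3     s6   s3 
   s4     s3   s7 
   s5     s3   s5 
   s6     s8   s6 
   s7     s9   s7 
   s8     s2   s8 
   s9    s10   s9 
 * s10   s11  s10 
   s11   s12  s11 
   s12    s7  s12 
(> = start, * = accepting)

start=s0; accept=s10; s0-0>s1; s0-1>s2; s1-0>s3; s1-1>s4; s2-0>s5; s2-1>s2; s3-0>s6; s3-1>s3; s4-0>s3; s4-1>s7; s5-0>s3; s5-1>s5; s6-0>s8; s6-1>s6; s7-0>s9; s7-1>s7; s8-0>s2; s8-1>s8; s9-0>s10; s9-1>s9; s10-0>s11; s10-1>s10; s11-0>s12; s11-1>s11; s12-0>s7; s12-1>s12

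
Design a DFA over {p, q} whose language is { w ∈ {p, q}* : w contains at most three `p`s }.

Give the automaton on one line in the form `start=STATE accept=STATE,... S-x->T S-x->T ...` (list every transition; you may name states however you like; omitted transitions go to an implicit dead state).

start=S0 accept=S0,S1,S2,S3 S0-p->S1 S0-q->S0 S1-p->S2 S1-q->S1 S2-p->S3 S2-q->S2 S3-p->S4 S3-q->S3 S4-p->S4 S4-q->S4

Only the number of `p`s matters, and only up to 4. Make a chain S0 → S1 → S2 → S3 → S4 advanced by each `p` (with S4 absorbing); every other symbol self-loops. The accepting set is {S0, S1, S2, S3}.
        p   q  
>* S0   S1  S0 
 * S1   S2  S1 
 * S2   S3  S2 
 * S3   S4  S3 
   S4   S4  S4 
(> = start, * = accepting)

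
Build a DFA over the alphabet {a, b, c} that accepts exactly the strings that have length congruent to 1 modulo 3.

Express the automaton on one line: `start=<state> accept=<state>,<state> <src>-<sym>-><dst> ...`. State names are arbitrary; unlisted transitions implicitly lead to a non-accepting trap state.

start=q0 accept=q1 q0-a->q1 q0-b->q1 q0-c->q1 q1-a->q2 q1-b->q2 q1-c->q2 q2-a->q0 q2-b->q0 q2-c->q0

Only the length mod 3 matters, so use a 3-cycle: from any state, every input symbol moves to the next state, wrapping q2 back to q0. Mark q1 accepting.
        a   b   c  
>  q0   q1  q1  q1 
 * q1   q2  q2  q2 
   q2   q0  q0  q0 
(> = start, * = accepting)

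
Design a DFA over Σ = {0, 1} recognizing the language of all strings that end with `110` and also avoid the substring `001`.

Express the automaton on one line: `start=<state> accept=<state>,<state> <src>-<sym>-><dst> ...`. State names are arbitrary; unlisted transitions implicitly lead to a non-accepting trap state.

start=q0 accept=q5 q0-0->q1 q0-1->q2 q1-0->q3 q1-1->q2 q2-0->q1 q2-1->q4 q3-0->q3 q3-1->q3 q4-0->q5 q4-1->q4 q5-0->q3 q5-1->q2

Run two small machines in parallel and take their product. The first has 4 states tracking how much of the suffix `110` has currently been matched; the second has 4 states tracking partial matches of the forbidden pattern `001`. A product state is a pair (one from each), accepting exactly when both do. Equivalent product states are then merged.
A 6-state machine:
        0   1  
>  q0   q1  q2 
   q1   q3  q2 
   q2   q1  q4 
   q3   q3  q3 
   q4   q5  q4 
 * q5   q3  q2 
(> = start, * = accepting)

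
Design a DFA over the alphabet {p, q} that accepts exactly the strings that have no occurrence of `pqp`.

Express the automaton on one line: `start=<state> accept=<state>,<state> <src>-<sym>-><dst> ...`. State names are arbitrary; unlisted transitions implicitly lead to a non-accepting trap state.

This is the complement of 'contains `pqp`'. Use the same substring-matching states — s0 through s3 holding how much of `pqp` has just been matched — but flip the accepting set: everything except the trap s3 accepts.
4 states suffice.
        p   q  
>* s0   s1  s0 
 * s1   s1  s2 
 * s2   s3  s0 
   s3   s3  s3 
(> = start, * = accepting)

start=s0 accept=s0,s1,s2 s0-p->s1 s0-q->s0 s1-p->s1 s1-q->s2 s2-p->s3 s2-q->s0 s3-p->s3 s3-q->s3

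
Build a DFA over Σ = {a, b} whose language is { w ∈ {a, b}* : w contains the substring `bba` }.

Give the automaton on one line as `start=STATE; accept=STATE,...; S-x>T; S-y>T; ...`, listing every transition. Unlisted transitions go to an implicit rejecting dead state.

start=q0; accept=q3; q0-a>q0; q0-b>q1; q1-a>q0; q1-b>q2; q2-a>q3; q2-b>q2; q3-a>q3; q3-b>q3

States q0..q2 record the length of the longest prefix of `bba` that matches the current input suffix. Reaching q3 means `bba` has been seen, and we stay there forever. Accept from q3.
With 4 states:
        a   b  
>  q0   q0  q1 
   q1   q0  q2 
   q2   q3  q2 
 * q3   q3  q3 
(> = start, * = accepting)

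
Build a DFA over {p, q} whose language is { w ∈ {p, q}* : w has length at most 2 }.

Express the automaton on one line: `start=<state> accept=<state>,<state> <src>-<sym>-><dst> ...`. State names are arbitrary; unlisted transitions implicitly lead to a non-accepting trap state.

start=S0 accept=S0,S1,S2 S0-p->S1 S0-q->S1 S1-p->S2 S1-q->S2 S2-p->S3 S2-q->S3 S3-p->S3 S3-q->S3

We only need to distinguish lengths 0, 1, …, 2, and '>2'. Chain S0 → S1 → S2 → S3 on every symbol, with S3 looping. Accepting states: {S0, S1, S2}.
        p   q  
>* S0   S1  S1 
 * S1   S2  S2 
 * S2   S3  S3 
   S3   S3  S3 
(> = start, * = accepting)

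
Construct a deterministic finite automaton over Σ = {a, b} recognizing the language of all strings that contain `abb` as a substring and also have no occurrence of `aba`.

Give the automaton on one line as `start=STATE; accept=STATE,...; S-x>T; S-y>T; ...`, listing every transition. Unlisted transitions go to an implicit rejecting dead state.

start=q0; accept=q4,q5,q6; q0-a>q1; q0-b>q0; q1-a>q1; q1-b>q2; q2-a>q3; q2-b>q4; q3-a>q3; q3-b>q3; q4-a>q5; q4-b>q4; q5-a>q5; q5-b>q6; q6-a>q3; q6-b>q4

Handle the two conditions separately and then intersect. One (4 states) tracks whether and how much of `abb` has been seen; the other (4 states) tracks partial matches of the forbidden pattern `aba`. Each combined state is a pair, one component from each; accept when both components accept. Equivalent product states are then merged.
        a   b  
>  q0   q1  q0 
   q1   q1  q2 
   q2   q3  q4 
   q3   q3  q3 
 * q4   q5  q4 
 * q5   q5  q6 
 * q6   q3  q4 
(> = start, * = accepting)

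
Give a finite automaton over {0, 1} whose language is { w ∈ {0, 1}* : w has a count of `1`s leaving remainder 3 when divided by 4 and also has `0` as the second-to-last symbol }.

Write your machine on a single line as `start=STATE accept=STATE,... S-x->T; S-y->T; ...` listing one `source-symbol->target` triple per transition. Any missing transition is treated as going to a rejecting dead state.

start=q0; accept=q5,q7; q0-0->q0; q0-1->q1; q1-0->q1; q1-1->q2; q2-0->q3; q2-1->q4; q3-0->q3; q3-1->q5; q4-0->q6; q4-1->q0; q5-0->q6; q5-1->q0; q6-0->q7; q6-1->q0; q7-0->q7; q7-1->q0

Build one automaton per condition and run them in lockstep. The first has 4 states tracking the count of `1`s modulo 4; the second has 7 states tracking the last 2 symbols read. A product state is a pair (one from each), accepting exactly when both do. After merging equivalent states the machine shrinks.
An 8-state machine:
        0   1  
>  q0   q0  q1 
   q1   q1  q2 
   q2   q3  q4 
   q3   q3  q5 
   q4   q6  q0 
 * q5   q6  q0 
   q6   q7  q0 
 * q7   q7  q0 
(> = start, * = accepting)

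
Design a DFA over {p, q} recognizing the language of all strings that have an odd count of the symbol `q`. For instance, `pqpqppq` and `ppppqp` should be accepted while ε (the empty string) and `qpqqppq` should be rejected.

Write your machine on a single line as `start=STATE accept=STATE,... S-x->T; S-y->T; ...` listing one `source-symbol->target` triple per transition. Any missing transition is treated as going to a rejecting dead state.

The only thing that matters is how many `q`s have appeared, reduced mod 2. Use one state per residue: S0 for 0, …, S1 for 1. Reading `q` moves to the next residue; anything else stays put. S1 is accepting.
A 2-state machine:
        p   q  
>  S0   S0  S1 
 * S1   S1  S0 
(> = start, * = accepting)

start=S0; accept=S1; S0-p->S0; S0-q->S1; S1-p->S1; S1-q->S0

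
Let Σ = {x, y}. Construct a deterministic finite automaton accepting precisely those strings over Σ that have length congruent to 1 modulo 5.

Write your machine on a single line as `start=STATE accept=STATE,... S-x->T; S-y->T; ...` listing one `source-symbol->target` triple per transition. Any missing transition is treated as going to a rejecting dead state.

Count input length modulo 5: every symbol advances one step around the cycle S0 → S1 → S2 → S3 → S4 → S0. Accept at S1.
A 5-state machine:
        x   y  
>  S0   S1  S1 
 * S1   S2  S2 
   S2   S3  S3 
   S3   S4  S4 
   S4   S0  S0 
(> = start, * = accepting)

start=S0; accept=S1; S0-x->S1; S0-y->S1; S1-x->S2; S1-y->S2; S2-x->S3; S2-y->S3; S3-x->S4; S3-y->S4; S4-x->S0; S4-y->S0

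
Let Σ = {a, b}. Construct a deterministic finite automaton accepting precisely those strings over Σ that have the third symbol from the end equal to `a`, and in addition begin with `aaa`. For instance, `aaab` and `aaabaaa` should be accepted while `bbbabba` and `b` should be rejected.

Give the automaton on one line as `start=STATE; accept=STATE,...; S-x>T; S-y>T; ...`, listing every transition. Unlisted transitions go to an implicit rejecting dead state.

Run two small machines in parallel and take their product. One (15 states) tracks the last 3 symbols read; the other (5 states) tracks whether the input so far still matches the prefix `aaa`. Each combined state is a pair, one component from each; accept when both components accept.
A 23-state machine:
          a    b  
>  s0     s1   s2 
   s1     s3   s4 
   s2     s5   s6 
   s3     s7   s8 
   s4     s9  s10 
   s5    s11  s12 
   s6    s13  s14 
 * s7     s7  s15 
   s8     s9  s10 
   s9    s11  s12 
   s10   s13  s14 
   s11   s16   s8 
   s12    s9  s10 
   s13   s11  s12 
   s14   s13  s14 
 * s15   s17  s18 
   s16   s16   s8 
 * s17   s19  s20 
 * s18   s21  s22 
   s19    s7  s15 
   s20   s17  s18 
   s21   s19  s20 
   s22   s21  s22 
(> = start, * = accepting)

start=s0; accept=s7,s15,s17,s18; s0-a>s1; s0-b>s2; s1-a>s3; s1-b>s4; s2-a>s5; s2-b>s6; s3-a>s7; s3-b>s8; s4-a>s9; s4-b>s10; s5-a>s11; s5-b>s12; s6-a>s13; s6-b>s14; s7-a>s7; s7-b>s15; s8-a>s9; s8-b>s10; s9-a>s11; s9-b>s12; s10-a>s13; s10-b>s14; s11-a>s16; s11-b>s8; s12-a>s9; s12-b>s10; s13-a>s11; s13-b>s12; s14-a>s13; s14-b>s14; s15-a>s17; s15-b>s18; s16-a>s16; s16-b>s8; s17-a>s19; s17-b>s20; s18-a>s21; s18-b>s22; s19-a>s7; s19-b>s15; s20-a>s17; s20-b>s18; s21-a>s19; s21-b>s20; s22-a>s21; s22-b>s22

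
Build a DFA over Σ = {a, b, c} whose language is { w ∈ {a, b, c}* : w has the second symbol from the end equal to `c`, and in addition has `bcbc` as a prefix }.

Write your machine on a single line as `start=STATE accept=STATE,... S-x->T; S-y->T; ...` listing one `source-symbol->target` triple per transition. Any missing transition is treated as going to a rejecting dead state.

Handle the two conditions separately and then intersect. One (13 states) tracks the last 2 symbols read; the other (6 states) tracks whether the input so far still matches the prefix `bcbc`. Each combined state is a pair, one component from each; accept when both components accept. Minimizing collapses redundant product states.
A 9-state machine:
        a   b   c  
>  s0   s1  s2  s1 
   s1   s1  s1  s1 
   s2   s1  s1  s3 
   s3   s1  s4  s1 
   s4   s1  s1  s5 
   s5   s6  s6  s7 
 * s6   s8  s8  s5 
 * s7   s6  s6  s7 
   s8   s8  s8  s5 
(> = start, * = accepting)

start=s0; accept=s6,s7; s0-a->s1; s0-b->s2; s0-c->s1; s1-a->s1; s1-b->s1; s1-c->s1; s2-a->s1; s2-b->s1; s2-c->s3; s3-a->s1; s3-b->s4; s3-c->s1; s4-a->s1; s4-b->s1; s4-c->s5; s5-a->s6; s5-b->s6; s5-c->s7; s6-a->s8; s6-b->s8; s6-c->s5; s7-a->s6; s7-b->s6; s7-c->s7; s8-a->s8; s8-b->s8; s8-c->s5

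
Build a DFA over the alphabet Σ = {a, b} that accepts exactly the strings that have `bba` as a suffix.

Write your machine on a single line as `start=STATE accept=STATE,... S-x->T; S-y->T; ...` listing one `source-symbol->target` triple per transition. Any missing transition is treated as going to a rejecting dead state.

Let each state record the length of the longest suffix of the input read so far that is also a prefix of `bba`. s1 means the last symbol is `b`; s2 means the last 2 symbols are `bb`; s3 means the last 3 symbols are `bba`. Accept only at s3, where the string currently ends in `bba`.
With 4 states:
        a   b  
>  s0   s0  s1 
   s1   s0  s2 
   s2   s3  s2 
 * s3   s0  s1 
(> = start, * = accepting)

start=s0; accept=s3; s0-a->s0; s0-b->s1; s1-a->s0; s1-b->s2; s2-a->s3; s2-b->s2; s3-a->s0; s3-b->s1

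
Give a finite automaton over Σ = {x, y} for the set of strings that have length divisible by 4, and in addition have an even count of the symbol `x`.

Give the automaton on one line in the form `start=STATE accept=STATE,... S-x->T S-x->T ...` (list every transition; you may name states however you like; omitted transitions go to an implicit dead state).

start=S0 accept=S0 S0-x->S1 S0-y->S2 S1-x->S3 S1-y->S4 S2-x->S4 S2-y->S3 S3-x->S5 S3-y->S6 S4-x->S6 S4-y->S5 S5-x->S0 S5-y->S7 S6-x->S7 S6-y->S0 S7-x->S2 S7-y->S1

Run two small machines in parallel and take their product. One (4 states) tracks the input length modulo 4; the other (2 states) tracks the count of `x`s modulo 2. Each combined state is a pair, one component from each; accept when both components accept.
8 states suffice.
        x   y  
>* S0   S1  S2 
   S1   S3  S4 
   S2   S4  S3 
   S3   S5  S6 
   S4   S6  S5 
   S5   S0  S7 
   S6   S7  S0 
   S7   S2  S1 
(> = start, * = accepting)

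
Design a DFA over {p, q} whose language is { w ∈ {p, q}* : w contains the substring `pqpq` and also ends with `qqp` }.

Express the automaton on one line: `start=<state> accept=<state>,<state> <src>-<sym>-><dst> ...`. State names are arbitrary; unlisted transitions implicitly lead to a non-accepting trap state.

Run two small machines in parallel and take their product. The first has 5 states tracking whether and how much of `pqpq` has been seen; the second has 4 states tracking how much of the suffix `qqp` has currently been matched. A product state is a pair (one from each), accepting exactly when both do. Minimizing collapses redundant product states.
       p  q 
>  A   B  A 
   B   B  C 
   C   D  A 
   D   B  E 
   E   F  G 
   F   F  E 
   G   H  G 
 * H   F  E 
(> = start, * = accepting)

start=A accept=H A-p->B A-q->A B-p->B B-q->C C-p->D C-q->A D-p->B D-q->E E-p->F E-q->G F-p->F F-q->E G-p->H G-q->G H-p->F H-q->E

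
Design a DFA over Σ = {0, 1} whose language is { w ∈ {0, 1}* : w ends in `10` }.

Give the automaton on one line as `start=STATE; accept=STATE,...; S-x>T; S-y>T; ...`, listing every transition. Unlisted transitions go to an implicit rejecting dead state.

start=s0; accept=s2; s0-0>s0; s0-1>s1; s1-0>s2; s1-1>s1; s2-0>s0; s2-1>s1

Remember how much of `10` the current input suffix matches. State s0 means no match yet; s1 means the last symbol is `1`; s2 means the last 2 symbols are `10`. Only s2 accepts. On a mismatch, fall back to the longest proper suffix that is still a prefix of `10`.
        0   1  
>  s0   s0  s1 
   s1   s2  s1 
 * s2   s0  s1 
(> = start, * = accepting)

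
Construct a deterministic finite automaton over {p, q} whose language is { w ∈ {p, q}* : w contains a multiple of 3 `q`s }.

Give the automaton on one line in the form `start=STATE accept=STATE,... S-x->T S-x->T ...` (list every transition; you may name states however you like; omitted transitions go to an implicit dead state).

Keep the running count of `q`s modulo 3: each `q` advances along the cycle s0 → s1 → s2 → s0 while other symbols loop. Accept at s0.
        p   q  
>* s0   s0  s1 
   s1   s1  s2 
   s2   s2  s0 
(> = start, * = accepting)

start=s0 accept=s0 s0-p->s0 s0-q->s1 s1-p->s1 s1-q->s2 s2-p->s2 s2-q->s0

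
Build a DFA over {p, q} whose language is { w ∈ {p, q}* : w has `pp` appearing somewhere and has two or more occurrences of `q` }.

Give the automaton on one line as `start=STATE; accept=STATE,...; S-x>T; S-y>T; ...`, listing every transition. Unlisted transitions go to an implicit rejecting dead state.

start=S0; accept=S8; S0-p>S1; S0-q>S2; S1-p>S3; S1-q>S2; S2-p>S4; S2-q>S5; S3-p>S3; S3-q>S6; S4-p>S6; S4-q>S5; S5-p>S7; S5-q>S5; S6-p>S6; S6-q>S8; S7-p>S8; S7-q>S5; S8-p>S8; S8-q>S8

Build one automaton per condition and run them in lockstep. One (3 states) tracks whether and how much of `pp` has been seen; the other (4 states) tracks the count of `q`s, saturating at 3. Each combined state is a pair, one component from each; accept when both components accept. After merging equivalent states the machine shrinks.
With 9 states:
        p   q  
>  S0   S1  S2 
   S1   S3  S2 
   S2   S4  S5 
   S3   S3  S6 
   S4   S6  S5 
   S5   S7  S5 
   S6   S6  S8 
   S7   S8  S5 
 * S8   S8  S8 
(> = start, * = accepting)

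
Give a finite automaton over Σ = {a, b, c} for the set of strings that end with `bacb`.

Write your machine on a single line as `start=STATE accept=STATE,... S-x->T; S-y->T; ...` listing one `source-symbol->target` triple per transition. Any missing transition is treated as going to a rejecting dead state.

start=q0; accept=q4; q0-a->q0; q0-b->q1; q0-c->q0; q1-a->q2; q1-b->q1; q1-c->q0; q2-a->q0; q2-b->q1; q2-c->q3; q3-a->q0; q3-b->q4; q3-c->q0; q4-a->q2; q4-b->q1; q4-c->q0

Let each state record the length of the longest suffix of the input read so far that is also a prefix of `bacb`. q1 means the last symbol is `b`; q2 means the last 2 symbols are `ba`; q3 means the last 3 symbols are `bac`; q4 means the last 4 symbols are `bacb`. Accept only at q4, where the string currently ends in `bacb`.
5 states suffice.
        a   b   c  
>  q0   q0  q1  q0 
   q1   q2  q1  q0 
   q2   q0  q1  q3 
   q3   q0  q4  q0 
 * q4   q2  q1  q0 
(> = start, * = accepting)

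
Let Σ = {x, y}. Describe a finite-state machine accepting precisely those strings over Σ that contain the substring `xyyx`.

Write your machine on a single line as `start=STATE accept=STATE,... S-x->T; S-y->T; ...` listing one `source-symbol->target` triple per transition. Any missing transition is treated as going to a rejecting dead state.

States q0..q3 record the length of the longest prefix of `xyyx` that matches the current input suffix. Reaching q4 means `xyyx` has been seen, and we stay there forever. Accept from q4.
With 5 states:
        x   y  
>  q0   q1  q0 
   q1   q1  q2 
   q2   q1  q3 
   q3   q4  q0 
 * q4   q4  q4 
(> = start, * = accepting)

start=q0; accept=q4; q0-x->q1; q0-y->q0; q1-x->q1; q1-y->q2; q2-x->q1; q2-y->q3; q3-x->q4; q3-y->q0; q4-x->q4; q4-y->q4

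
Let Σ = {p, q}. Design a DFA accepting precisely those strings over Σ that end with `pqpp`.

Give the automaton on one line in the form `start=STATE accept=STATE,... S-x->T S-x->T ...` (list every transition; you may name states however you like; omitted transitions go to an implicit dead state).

Let each state record the length of the longest suffix of the input read so far that is also a prefix of `pqpp`. s1 means the last symbol is `p`; s2 means the last 2 symbols are `pq`; s3 means the last 3 symbols are `pqp`; s4 means the last 4 symbols are `pqpp`. Accept only at s4, where the string currently ends in `pqpp`.
5 states suffice.
        p   q  
>  s0   s1  s0 
   s1   s1  s2 
   s2   s3  s0 
   s3   s4  s2 
 * s4   s1  s2 
(> = start, * = accepting)

start=s0 accept=s4 s0-p->s1 s0-q->s0 s1-p->s1 s1-q->s2 s2-p->s3 s2-q->s0 s3-p->s4 s3-q->s2 s4-p->s1 s4-q->s2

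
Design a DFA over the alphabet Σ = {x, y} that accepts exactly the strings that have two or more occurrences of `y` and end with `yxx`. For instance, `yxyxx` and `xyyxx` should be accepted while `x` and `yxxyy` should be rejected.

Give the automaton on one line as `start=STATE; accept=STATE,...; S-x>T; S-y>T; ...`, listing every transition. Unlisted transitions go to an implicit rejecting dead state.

start=q0; accept=q8,q11; q0-x>q0; q0-y>q1; q1-x>q2; q1-y>q3; q2-x>q4; q2-y>q3; q3-x>q5; q3-y>q6; q4-x>q7; q4-y>q3; q5-x>q8; q5-y>q6; q6-x>q9; q6-y>q6; q7-x>q7; q7-y>q3; q8-x>q10; q8-y>q6; q9-x>q11; q9-y>q6; q10-x>q10; q10-y>q6; q11-x>q12; q11-y>q6; q12-x>q12; q12-y>q6

Run two small machines in parallel and take their product. The first has 4 states tracking the count of `y`s, saturating at 3; the second has 4 states tracking how much of the suffix `yxx` has currently been matched. A product state is a pair (one from each), accepting exactly when both do.
13 states suffice.
          x    y  
>  q0     q0   q1 
   q1     q2   q3 
   q2     q4   q3 
   q3     q5   q6 
   q4     q7   q3 
   q5     q8   q6 
   q6     q9   q6 
   q7     q7   q3 
 * q8    q10   q6 
   q9    q11   q6 
   q10   q10   q6 
 * q11   q12   q6 
   q12   q12   q6 
(> = start, * = accepting)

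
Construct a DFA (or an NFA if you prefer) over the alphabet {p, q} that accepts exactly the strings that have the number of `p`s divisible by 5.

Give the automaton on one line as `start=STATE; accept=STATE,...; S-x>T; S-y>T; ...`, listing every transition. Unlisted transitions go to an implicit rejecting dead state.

start=s0; accept=s0; s0-p>s1; s0-q>s0; s1-p>s2; s1-q>s1; s2-p>s3; s2-q>s2; s3-p>s4; s3-q>s3; s4-p>s0; s4-q>s4

Keep the running count of `p`s modulo 5: each `p` advances along the cycle s0 → s1 → s2 → s3 → s4 → s0 while other symbols loop. Accept at s0.
With 5 states:
        p   q  
>* s0   s1  s0 
   s1   s2  s1 
   s2   s3  s2 
   s3   s4  s3 
   s4   s0  s4 
(> = start, * = accepting)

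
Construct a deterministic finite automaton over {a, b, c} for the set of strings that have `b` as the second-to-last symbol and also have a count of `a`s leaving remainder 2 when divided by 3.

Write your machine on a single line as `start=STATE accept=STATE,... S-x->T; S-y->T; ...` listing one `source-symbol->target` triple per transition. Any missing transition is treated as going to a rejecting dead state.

Build one automaton per condition and run them in lockstep. One (13 states) tracks the last 2 symbols read; the other (3 states) tracks the count of `a`s modulo 3. Each combined state is a pair, one component from each; accept when both components accept. Equivalent product states are then merged.
With 7 states:
        a   b   c  
>  q0   q1  q0  q0 
   q1   q2  q3  q1 
   q2   q0  q4  q2 
   q3   q5  q3  q1 
   q4   q0  q6  q5 
 * q5   q0  q4  q2 
 * q6   q0  q6  q5 
(> = start, * = accepting)

start=q0; accept=q5,q6; q0-a->q1; q0-b->q0; q0-c->q0; q1-a->q2; q1-b->q3; q1-c->q1; q2-a->q0; q2-b->q4; q2-c->q2; q3-a->q5; q3-b->q3; q3-c->q1; q4-a->q0; q4-b->q6; q4-c->q5; q5-a->q0; q5-b->q4; q5-c->q2; q6-a->q0; q6-b->q6; q6-c->q5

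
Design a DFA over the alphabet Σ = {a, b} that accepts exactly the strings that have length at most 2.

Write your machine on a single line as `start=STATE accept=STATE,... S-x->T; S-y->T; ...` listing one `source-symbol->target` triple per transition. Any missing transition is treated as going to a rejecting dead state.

start=q0; accept=q0,q1,q2; q0-a->q1; q0-b->q1; q1-a->q2; q1-b->q2; q2-a->q3; q2-b->q3; q3-a->q3; q3-b->q3

Count input length up to 3: every symbol moves from q0 toward q3, which means 'more than 2' and absorbs. Accept from {q0, q1, q2}.
4 states suffice.
        a   b  
>* q0   q1  q1 
 * q1   q2  q2 
 * q2   q3  q3 
   q3   q3  q3 
(> = start, * = accepting)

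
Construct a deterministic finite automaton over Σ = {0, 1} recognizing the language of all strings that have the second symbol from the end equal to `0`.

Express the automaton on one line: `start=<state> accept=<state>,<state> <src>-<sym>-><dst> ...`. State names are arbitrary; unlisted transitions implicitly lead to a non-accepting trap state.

start=q0 accept=q3,q4 q0-0->q1 q0-1->q2 q1-0->q3 q1-1->q4 q2-0->q5 q2-1->q6 q3-0->q3 q3-1->q4 q4-0->q5 q4-1->q6 q5-0->q3 q5-1->q4 q6-0->q5 q6-1->q6

Because acceptance depends on a position counted from the end, the machine has to buffer the most recent 2 symbols. Make each state the string of the last up-to-2 symbols read; on input `x` shift the window left and append `x`. Accept when the buffered window has length 2 and begins with `0`.
        0   1  
>  q0   q1  q2 
   q1   q3  q4 
   q2   q5  q6 
 * q3   q3  q4 
 * q4   q5  q6 
   q5   q3  q4 
   q6   q5  q6 
(> = start, * = accepting)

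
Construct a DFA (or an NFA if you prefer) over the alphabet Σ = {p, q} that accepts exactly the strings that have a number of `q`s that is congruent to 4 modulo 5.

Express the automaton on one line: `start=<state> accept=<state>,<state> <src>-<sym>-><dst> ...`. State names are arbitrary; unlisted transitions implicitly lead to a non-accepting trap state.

The only thing that matters is how many `q`s have appeared, reduced mod 5. Use one state per residue: s0 for 0, …, s4 for 4. Reading `q` moves to the next residue; anything else stays put. s4 is accepting.
        p   q  
>  s0   s0  s1 
   s1   s1  s2 
   s2   s2  s3 
   s3   s3  s4 
 * s4   s4  s0 
(> = start, * = accepting)

start=s0 accept=s4 s0-p->s0 s0-q->s1 s1-p->s1 s1-q->s2 s2-p->s2 s2-q->s3 s3-p->s3 s3-q->s4 s4-p->s4 s4-q->s0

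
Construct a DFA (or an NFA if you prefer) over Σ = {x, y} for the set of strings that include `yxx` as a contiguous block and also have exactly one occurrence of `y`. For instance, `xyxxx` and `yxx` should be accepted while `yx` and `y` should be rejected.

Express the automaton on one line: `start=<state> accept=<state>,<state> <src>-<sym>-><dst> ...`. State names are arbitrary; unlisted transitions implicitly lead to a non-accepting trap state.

start=A accept=E A-x->A A-y->B B-x->C B-y->D C-x->E C-y->D D-x->F D-y->D E-x->E E-y->G F-x->G F-y->D G-x->G G-y->G

Run two small machines in parallel and take their product. The first has 4 states tracking whether and how much of `yxx` has been seen; the second has 3 states tracking the count of `y`s, saturating at 2. A product state is a pair (one from each), accepting exactly when both do.
With 7 states:
       x  y 
>  A   A  B 
   B   C  D 
   C   E  D 
   D   F  D 
 * E   E  G 
   F   G  D 
   G   G  G 
(> = start, * = accepting)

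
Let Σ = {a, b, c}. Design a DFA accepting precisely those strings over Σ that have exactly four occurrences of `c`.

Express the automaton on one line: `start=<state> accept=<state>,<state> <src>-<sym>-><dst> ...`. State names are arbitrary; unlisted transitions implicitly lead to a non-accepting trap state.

Only the number of `c`s matters, and only up to 5. Make a chain q0 → q1 → q2 → q3 → q4 → q5 advanced by each `c` (with q5 absorbing); every other symbol self-loops. The accepting set is {q4}.
        a   b   c  
>  q0   q0  q0  q1 
   q1   q1  q1  q2 
   q2   q2  q2  q3 
   q3   q3  q3  q4 
 * q4   q4  q4  q5 
   q5   q5  q5  q5 
(> = start, * = accepting)

start=q0 accept=q4 q0-a->q0 q0-b->q0 q0-c->q1 q1-a->q1 q1-b->q1 q1-c->q2 q2-a->q2 q2-b->q2 q2-c->q3 q3-a->q3 q3-b->q3 q3-c->q4 q4-a->q4 q4-b->q4 q4-c->q5 q5-a->q5 q5-b->q5 q5-c->q5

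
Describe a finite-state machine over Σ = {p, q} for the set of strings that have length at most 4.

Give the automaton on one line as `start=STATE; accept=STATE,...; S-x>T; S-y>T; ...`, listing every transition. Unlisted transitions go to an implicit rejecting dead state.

We only need to distinguish lengths 0, 1, …, 4, and '>4'. Chain A → B → C → D → E → F on every symbol, with F looping. Accepting states: {A, B, C, D, E}.
A 6-state machine:
       p  q 
>* A   B  B 
 * B   C  C 
 * C   D  D 
 * D   E  E 
 * E   F  F 
   F   F  F 
(> = start, * = accepting)

start=A; accept=A,B,C,D,E; A-p>B; A-q>B; B-p>C; B-q>C; C-p>D; C-q>D; D-p>E; D-q>E; E-p>F; E-q>F; F-p>F; F-q>F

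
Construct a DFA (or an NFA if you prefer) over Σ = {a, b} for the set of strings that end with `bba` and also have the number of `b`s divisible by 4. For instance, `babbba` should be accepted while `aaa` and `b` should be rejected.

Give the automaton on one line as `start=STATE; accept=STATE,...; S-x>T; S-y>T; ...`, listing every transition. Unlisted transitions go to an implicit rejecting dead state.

start=q0; accept=q6; q0-a>q0; q0-b>q1; q1-a>q1; q1-b>q2; q2-a>q2; q2-b>q3; q3-a>q4; q3-b>q5; q4-a>q4; q4-b>q0; q5-a>q6; q5-b>q1; q6-a>q0; q6-b>q1

Handle the two conditions separately and then intersect. One (4 states) tracks how much of the suffix `bba` has currently been matched; the other (4 states) tracks the count of `b`s modulo 4. Each combined state is a pair, one component from each; accept when both components accept. After merging equivalent states the machine shrinks.
With 7 states:
        a   b  
>  q0   q0  q1 
   q1   q1  q2 
   q2   q2  q3 
   q3   q4  q5 
   q4   q4  q0 
   q5   q6  q1 
 * q6   q0  q1 
(> = start, * = accepting)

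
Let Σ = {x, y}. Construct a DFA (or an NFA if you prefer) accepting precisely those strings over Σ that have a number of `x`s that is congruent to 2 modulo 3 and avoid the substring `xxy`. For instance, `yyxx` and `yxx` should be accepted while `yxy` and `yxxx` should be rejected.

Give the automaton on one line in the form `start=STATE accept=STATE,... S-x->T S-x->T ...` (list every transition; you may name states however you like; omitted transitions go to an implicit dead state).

start=q0 accept=q2,q6,q9 q0-x->q1 q0-y->q0 q1-x->q2 q1-y->q3 q2-x->q4 q2-y->q5 q3-x->q6 q3-y->q3 q4-x->q7 q4-y->q8 q5-x->q8 q5-y->q5 q6-x->q4 q6-y->q9 q7-x->q2 q7-y->q10 q8-x->q10 q8-y->q8 q9-x->q11 q9-y->q9 q10-x->q5 q10-y->q10 q11-x->q7 q11-y->q0

Handle the two conditions separately and then intersect. The first has 3 states tracking the count of `x`s modulo 3; the second has 4 states tracking partial matches of the forbidden pattern `xxy`. A product state is a pair (one from each), accepting exactly when both do.
A 12-state machine:
          x    y  
>  q0     q1   q0 
   q1     q2   q3 
 * q2     q4   q5 
   q3     q6   q3 
   q4     q7   q8 
   q5     q8   q5 
 * q6     q4   q9 
   q7     q2  q10 
   q8    q10   q8 
 * q9    q11   q9 
   q10    q5  q10 
   q11    q7   q0 
(> = start, * = accepting)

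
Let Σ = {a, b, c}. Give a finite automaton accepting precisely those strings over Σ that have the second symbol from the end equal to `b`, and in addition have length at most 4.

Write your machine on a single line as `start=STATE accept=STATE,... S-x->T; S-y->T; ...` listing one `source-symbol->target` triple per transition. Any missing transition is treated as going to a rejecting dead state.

Build one automaton per condition and run them in lockstep. One (13 states) tracks the last 2 symbols read; the other (6 states) tracks the input length, saturating at 5. Each combined state is a pair, one component from each; accept when both components accept. After merging equivalent states the machine shrinks.
11 states suffice.
          a    b    c  
>  q0     q1   q2   q1 
   q1     q3   q4   q3 
   q2     q5   q6   q5 
   q3     q7   q8   q7 
   q4     q9  q10   q9 
 * q5     q7   q8   q7 
 * q6     q9  q10   q9 
   q7     q7   q7   q7 
   q8     q9   q9   q9 
 * q9     q7   q7   q7 
 * q10    q9   q9   q9 
(> = start, * = accepting)

start=q0; accept=q5,q6,q9,q10; q0-a->q1; q0-b->q2; q0-c->q1; q1-a->q3; q1-b->q4; q1-c->q3; q2-a->q5; q2-b->q6; q2-c->q5; q3-a->q7; q3-b->q8; q3-c->q7; q4-a->q9; q4-b->q10; q4-c->q9; q5-a->q7; q5-b->q8; q5-c->q7; q6-a->q9; q6-b->q10; q6-c->q9; q7-a->q7; q7-b->q7; q7-c->q7; q8-a->q9; q8-b->q9; q8-c->q9; q9-a->q7; q9-b->q7; q9-c->q7; q10-a->q9; q10-b->q9; q10-c->q9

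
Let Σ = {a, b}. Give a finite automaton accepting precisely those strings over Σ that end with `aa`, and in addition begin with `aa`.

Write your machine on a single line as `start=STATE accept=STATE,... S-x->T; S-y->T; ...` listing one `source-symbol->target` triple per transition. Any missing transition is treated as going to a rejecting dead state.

Run two small machines in parallel and take their product. One (3 states) tracks how much of the suffix `aa` has currently been matched; the other (4 states) tracks whether the input so far still matches the prefix `aa`. Each combined state is a pair, one component from each; accept when both components accept. After merging equivalent states the machine shrinks.
        a   b  
>  s0   s1  s2 
   s1   s3  s2 
   s2   s2  s2 
 * s3   s3  s4 
   s4   s5  s4 
   s5   s3  s4 
(> = start, * = accepting)

start=s0; accept=s3; s0-a->s1; s0-b->s2; s1-a->s3; s1-b->s2; s2-a->s2; s2-b->s2; s3-a->s3; s3-b->s4; s4-a->s5; s4-b->s4; s5-a->s3; s5-b->s4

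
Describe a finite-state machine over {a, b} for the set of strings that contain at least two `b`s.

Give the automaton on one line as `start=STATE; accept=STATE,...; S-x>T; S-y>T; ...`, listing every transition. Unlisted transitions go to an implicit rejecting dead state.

Only the number of `b`s matters, and only up to 3. Make a chain q0 → q1 → q2 → q3 advanced by each `b` (with q3 absorbing); every other symbol self-loops. The accepting set is {q2, q3}.
        a   b  
>  q0   q0  q1 
   q1   q1  q2 
 * q2   q2  q3 
 * q3   q3  q3 
(> = start, * = accepting)

start=q0; accept=q2,q3; q0-a>q0; q0-b>q1; q1-a>q1; q1-b>q2; q2-a>q2; q2-b>q3; q3-a>q3; q3-b>q3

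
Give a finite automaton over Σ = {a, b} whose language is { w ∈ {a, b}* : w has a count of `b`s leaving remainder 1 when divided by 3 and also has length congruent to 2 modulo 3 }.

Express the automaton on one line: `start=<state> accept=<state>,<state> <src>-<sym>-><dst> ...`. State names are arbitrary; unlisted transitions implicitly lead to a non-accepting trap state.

Handle the two conditions separately and then intersect. One (3 states) tracks the count of `b`s modulo 3; the other (3 states) tracks the input length modulo 3. Each combined state is a pair, one component from each; accept when both components accept.
9 states suffice.
        a   b  
>  S0   S1  S2 
   S1   S3  S4 
   S2   S4  S5 
   S3   S0  S6 
 * S4   S6  S7 
   S5   S7  S0 
   S6   S2  S8 
   S7   S8  S1 
   S8   S5  S3 
(> = start, * = accepting)

start=S0 accept=S4 S0-a->S1 S0-b->S2 S1-a->S3 S1-b->S4 S2-a->S4 S2-b->S5 S3-a->S0 S3-b->S6 S4-a->S6 S4-b->S7 S5-a->S7 S5-b->S0 S6-a->S2 S6-b->S8 S7-a->S8 S7-b->S1 S8-a->S5 S8-b->S3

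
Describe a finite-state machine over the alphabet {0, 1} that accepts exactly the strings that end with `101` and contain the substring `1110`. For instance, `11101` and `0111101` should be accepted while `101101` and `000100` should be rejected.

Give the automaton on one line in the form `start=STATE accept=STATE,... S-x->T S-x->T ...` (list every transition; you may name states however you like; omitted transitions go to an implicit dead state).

start=A accept=G A-0->A A-1->B B-0->A B-1->C C-0->A C-1->D D-0->E D-1->D E-0->F E-1->G F-0->F F-1->D G-0->E G-1->D

Build one automaton per condition and run them in lockstep. One (4 states) tracks how much of the suffix `101` has currently been matched; the other (5 states) tracks whether and how much of `1110` has been seen. Each combined state is a pair, one component from each; accept when both components accept. Minimizing collapses redundant product states.
A 7-state machine:
       0  1 
>  A   A  B 
   B   A  C 
   C   A  D 
   D   E  D 
   E   F  G 
   F   F  D 
 * G   E  D 
(> = start, * = accepting)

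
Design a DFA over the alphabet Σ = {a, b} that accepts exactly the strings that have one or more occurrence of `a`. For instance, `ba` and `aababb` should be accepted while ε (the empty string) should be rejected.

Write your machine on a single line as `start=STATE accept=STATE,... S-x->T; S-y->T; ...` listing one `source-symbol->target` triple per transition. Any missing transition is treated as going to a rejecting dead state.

start=S0; accept=S1,S2; S0-a->S1; S0-b->S0; S1-a->S2; S1-b->S1; S2-a->S2; S2-b->S2

Count `a`s, saturating at 2: state S0 means no `a` yet, S1 means one `a` seen, S2 means more than one. Each `a` increments (capped at S2); other symbols loop. Accept from {S1, S2}.
        a   b  
>  S0   S1  S0 
 * S1   S2  S1 
 * S2   S2  S2 
(> = start, * = accepting)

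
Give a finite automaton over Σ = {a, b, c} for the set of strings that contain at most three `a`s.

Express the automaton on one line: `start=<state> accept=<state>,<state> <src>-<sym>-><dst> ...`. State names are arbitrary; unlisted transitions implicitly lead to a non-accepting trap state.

Only the number of `a`s matters, and only up to 4. Make a chain q0 → q1 → q2 → q3 → q4 advanced by each `a` (with q4 absorbing); every other symbol self-loops. The accepting set is {q0, q1, q2, q3}.
5 states suffice.
        a   b   c  
>* q0   q1  q0  q0 
 * q1   q2  q1  q1 
 * q2   q3  q2  q2 
 * q3   q4  q3  q3 
   q4   q4  q4  q4 
(> = start, * = accepting)

start=q0 accept=q0,q1,q2,q3 q0-a->q1 q0-b->q0 q0-c->q0 q1-a->q2 q1-b->q1 q1-c->q1 q2-a->q3 q2-b->q2 q2-c->q2 q3-a->q4 q3-b->q3 q3-c->q3 q4-a->q4 q4-b->q4 q4-c->q4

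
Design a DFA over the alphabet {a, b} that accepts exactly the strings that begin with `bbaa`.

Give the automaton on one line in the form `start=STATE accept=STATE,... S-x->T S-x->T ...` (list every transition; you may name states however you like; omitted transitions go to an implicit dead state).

start=s0 accept=s4 s0-a->s5 s0-b->s1 s1-a->s5 s1-b->s2 s2-a->s3 s2-b->s5 s3-a->s4 s3-b->s5 s4-a->s4 s4-b->s4 s5-a->s5 s5-b->s5

Check the first 4 symbols one by one: s0 through s3 record how many have matched `bbaa` so far; any wrong symbol goes to the dead state s5. After all 4 match we enter the accepting sink s4.
        a   b  
>  s0   s5  s1 
   s1   s5  s2 
   s2   s3  s5 
   s3   s4  s5 
 * s4   s4  s4 
   s5   s5  s5 
(> = start, * = accepting)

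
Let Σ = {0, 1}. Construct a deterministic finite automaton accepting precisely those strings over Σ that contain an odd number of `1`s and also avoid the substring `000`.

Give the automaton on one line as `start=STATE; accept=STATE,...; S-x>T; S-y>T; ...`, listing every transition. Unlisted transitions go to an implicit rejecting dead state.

Run two small machines in parallel and take their product. One (2 states) tracks the count of `1`s modulo 2; the other (4 states) tracks partial matches of the forbidden pattern `000`. Each combined state is a pair, one component from each; accept when both components accept. Equivalent product states are then merged.
With 7 states:
        0   1  
>  q0   q1  q2 
   q1   q3  q2 
 * q2   q4  q0 
   q3   q5  q2 
 * q4   q6  q0 
   q5   q5  q5 
 * q6   q5  q0 
(> = start, * = accepting)

start=q0; accept=q2,q4,q6; q0-0>q1; q0-1>q2; q1-0>q3; q1-1>q2; q2-0>q4; q2-1>q0; q3-0>q5; q3-1>q2; q4-0>q6; q4-1>q0; q5-0>q5; q5-1>q5; q6-0>q5; q6-1>q0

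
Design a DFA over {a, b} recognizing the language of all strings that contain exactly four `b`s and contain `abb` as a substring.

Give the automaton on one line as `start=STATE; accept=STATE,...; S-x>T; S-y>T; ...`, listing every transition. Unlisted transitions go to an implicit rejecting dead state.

start=s0; accept=s12; s0-a>s1; s0-b>s2; s1-a>s1; s1-b>s3; s2-a>s4; s2-b>s5; s3-a>s4; s3-b>s6; s4-a>s4; s4-b>s7; s5-a>s8; s5-b>s9; s6-a>s6; s6-b>s10; s7-a>s8; s7-b>s10; s8-a>s8; s8-b>s11; s9-a>s9; s9-b>s9; s10-a>s10; s10-b>s12; s11-a>s9; s11-b>s12; s12-a>s12; s12-b>s9

Run two small machines in parallel and take their product. The first has 6 states tracking the count of `b`s, saturating at 5; the second has 4 states tracking whether and how much of `abb` has been seen. A product state is a pair (one from each), accepting exactly when both do. Equivalent product states are then merged.
A 13-state machine:
          a    b  
>  s0     s1   s2 
   s1     s1   s3 
   s2     s4   s5 
   s3     s4   s6 
   s4     s4   s7 
   s5     s8   s9 
   s6     s6  s10 
   s7     s8  s10 
   s8     s8  s11 
   s9     s9   s9 
   s10   s10  s12 
   s11    s9  s12 
 * s12   s12   s9 
(> = start, * = accepting)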